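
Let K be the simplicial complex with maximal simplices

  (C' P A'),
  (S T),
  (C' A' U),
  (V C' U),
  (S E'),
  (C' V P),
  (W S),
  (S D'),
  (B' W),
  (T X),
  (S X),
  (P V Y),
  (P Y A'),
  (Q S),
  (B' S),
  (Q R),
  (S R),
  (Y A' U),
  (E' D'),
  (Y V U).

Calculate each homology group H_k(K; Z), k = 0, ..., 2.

H_0 = Z^2,  H_1 = Z^4,  H_2 = Z.

K has 15 vertices, 24 edges, 8 triangles.
rank ∂_0 = 0, rank ∂_1 = 13 ⇒ b_0 = 15 − 0 − 13 = 2; all invariant factors of ∂_1 are 1 so no torsion. So H_0 ≅ Z^2.
rank ∂_1 = 13, rank ∂_2 = 7 ⇒ b_1 = 24 − 13 − 7 = 4; all invariant factors of ∂_2 are 1 so no torsion. So H_1 ≅ Z^4.
rank ∂_2 = 7, rank ∂_3 = 0 ⇒ b_2 = 8 − 7 − 0 = 1. So H_2 ≅ Z.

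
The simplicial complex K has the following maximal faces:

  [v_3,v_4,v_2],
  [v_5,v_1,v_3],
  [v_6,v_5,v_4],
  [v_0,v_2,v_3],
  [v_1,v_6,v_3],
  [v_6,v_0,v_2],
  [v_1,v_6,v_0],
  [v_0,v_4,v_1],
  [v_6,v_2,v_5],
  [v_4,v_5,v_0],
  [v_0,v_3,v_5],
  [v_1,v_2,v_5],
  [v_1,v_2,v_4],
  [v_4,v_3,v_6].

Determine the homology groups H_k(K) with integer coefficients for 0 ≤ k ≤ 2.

We work with the vertex ordering v_0 < v_1 < v_2 < v_3 < v_4 < v_5 < v_6. The simplices of K, each written with vertices in increasing order, are:

  0-simplices (7): [v_0], [v_1], [v_2], [v_3], [v_4], [v_5], [v_6]
  1-simplices (21): (21 of them)
  2-simplices (14): (14 of them)

Hence C_0 ≅ Z^7, C_1 ≅ Z^21, C_2 ≅ Z^14.

∂_1: C_1 → C_0 sends each edge [p,q] (with p < q) to q − p. For instance
  ∂[v_2,v_3] = [v_3] − [v_2].
The 7×21 boundary matrix has rank 6 and Smith normal form diag(1,1,1,1,1,1).

∂_2: C_2 → C_1 maps a triangle to the signed sum of its edges. For instance
  ∂[v_1,v_3,v_6] = [v_3,v_6] − [v_1,v_6] + [v_1,v_3],
  ∂[v_1,v_3,v_5] = [v_3,v_5] − [v_1,v_5] + [v_1,v_3].
The 21×14 boundary matrix has rank 13 and Smith normal form diag(1,1,1,1,1,1,1,1,1,1,1,1,1).

Now H_k = ker ∂_k / im ∂_{k+1}, so:

  H_0: rank C_0 − rank ∂_1 = 7 − 6 = 1, and the invariant factors of ∂_1 are all 1, so H_0 = Z.
  H_1: rank ker ∂_1 − rank ∂_2 = (21 − 6) − 13 = 2, and the invariant factors of ∂_2 are all 1, so H_1 = Z^2.
  H_2: rank ker ∂_2 − rank ∂_3 = (14 − 13) − 0 = 1, and there is no ∂_3, so H_2 = Z.

As a check, the Euler characteristic is 7 − 21 + 14 = 0, which agrees with 1 − 2 + 1 = 0.
(K is a triangulation of the torus T^2.)

H_0 = Z,  H_1 = Z^2,  H_2 = Z.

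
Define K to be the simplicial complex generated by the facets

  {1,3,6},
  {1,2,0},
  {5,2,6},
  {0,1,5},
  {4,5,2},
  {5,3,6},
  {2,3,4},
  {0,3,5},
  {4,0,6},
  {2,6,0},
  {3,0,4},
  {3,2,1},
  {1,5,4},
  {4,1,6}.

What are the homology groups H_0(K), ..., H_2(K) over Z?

Order the vertices as 0 < 1 < 2 < 3 < 4 < 5 < 6. Listing each simplex with vertices in this order, K has dimension 2 with simplices:

  0-simplices (7): [0], [1], [2], [3], [4], [5], [6]
  1-simplices (21): [0,1], [0,2], [0,3], [0,4], [0,5], [0,6], [1,2], [1,3], [1,4], [1,5], [1,6], [2,3], [2,4], [2,5], [2,6], [3,4], [3,5], [3,6], [4,5], [4,6], [5,6]
  2-simplices (14): [0,1,2], [0,1,5], [0,2,6], [0,3,4], [0,3,5], [0,4,6], [1,2,3], [1,3,6], [1,4,5], [1,4,6], [2,3,4], [2,4,5], [2,5,6], [3,5,6]

Hence C_0 ≅ Z^7, C_1 ≅ Z^21, C_2 ≅ Z^14.

∂_1: C_1 → C_0 is given by ∂[p,q] = [q] − [p].
The 7×21 boundary matrix has rank 6 and Smith normal form diag(1,1,1,1,1,1).

The boundary map ∂_2: C_2 → C_1 acts by ∂[p,q,r] = [q,r] − [p,r] + [p,q]. For instance
  ∂[0,1,5] = [1,5] − [0,5] + [0,1],
  ∂[1,2,3] = [2,3] − [1,3] + [1,2].
The 21×14 boundary matrix has rank 13 and Smith normal form diag(1,1,1,1,1,1,1,1,1,1,1,1,1).

From H_k ≅ ker(∂_k) / im(∂_{k+1}) we obtain:

  H_0: rank C_0 − rank ∂_1 = 7 − 6 = 1, and the invariant factors of ∂_1 are all 1, so H_0 = Z.
  H_1: rank ker ∂_1 − rank ∂_2 = (21 − 6) − 13 = 2, and the invariant factors of ∂_2 are all 1, so H_1 = Z^2.
  H_2: rank ker ∂_2 − rank ∂_3 = (14 − 13) − 0 = 1, and there is no ∂_3, so H_2 = Z.

H_0 = Z,  H_1 = Z^2,  H_2 = Z.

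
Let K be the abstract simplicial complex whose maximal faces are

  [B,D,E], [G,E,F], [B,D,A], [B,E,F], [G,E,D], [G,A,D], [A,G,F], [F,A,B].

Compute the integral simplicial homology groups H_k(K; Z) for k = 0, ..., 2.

H_0 ≅ Z,  H_1 = 0,  H_2 ≅ Z.

We work with the vertex ordering A < B < D < E < F < G. The simplices of K, each written with vertices in increasing order, are:

  0-simplices (6): A, B, D, E, F, G
  1-simplices (12): AB, AD, AF, AG, BD, BE, BF, DE, DG, EF, EG, FG
  2-simplices (8): ABD, ABF, ADG, AFG, BDE, BEF, DEG, EFG

Hence C_0 ≅ Z^6, C_1 ≅ Z^12, C_2 ≅ Z^8.

The boundary map ∂_1: C_1 → C_0 sends each edge [p,q] (with p < q) to q − p.
This gives a 6×12 integer matrix of rank 5; reducing to Smith normal form yields diagonal entries (1,1,1,1,1).

The boundary map ∂_2: C_2 → C_1 acts by ∂[p,q,r] = [q,r] − [p,r] + [p,q]. For instance
  ∂BDE = DE − BE + BD,
  ∂DEG = EG − DG + DE.
The resulting 12×8 matrix has rank 7, and its Smith normal form has invariant factors (1,1,1,1,1,1,1).

Computing H_k = (kernel of ∂_k) / (image of ∂_{k+1}):

  H_0: rank C_0 − rank ∂_1 = 6 − 5 = 1, and the invariant factors of ∂_1 are all 1, so H_0 = Z.
  H_1: rank ker ∂_1 − rank ∂_2 = (12 − 5) − 7 = 0, and the invariant factors of ∂_2 are all 1, so H_1 = 0.
  H_2: rank ker ∂_2 − rank ∂_3 = (8 − 7) − 0 = 1, and there is no ∂_3, so H_2 = Z.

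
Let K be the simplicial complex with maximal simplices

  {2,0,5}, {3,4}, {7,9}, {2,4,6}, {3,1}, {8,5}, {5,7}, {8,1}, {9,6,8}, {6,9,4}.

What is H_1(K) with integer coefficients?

Take the total order 0 < 1 < 2 < 3 < 4 < 5 < 6 < 7 < 8 < 9 on the vertex set. Then K (dimension 2) consists of the simplices:

  0-simplices (10): [0], [1], [2], [3], [4], [5], [6], [7], [8], [9]
  1-simplices (16): [0,2], [0,5], [1,3], [1,8], [2,4], [2,5], [2,6], [3,4], [4,6], [4,9], [5,7], [5,8], [6,8], [6,9], [7,9], [8,9]
  2-simplices (4): [0,2,5], [2,4,6], [4,6,9], [6,8,9]

so the chain groups are C_0 ≅ Z^10, C_1 ≅ Z^16, C_2 ≅ Z^4.

∂_1: C_1 → C_0 maps an edge to its endpoints' difference, ∂[p,q] = q − p.
As a 10×16 matrix over Z this has rank 9, with invariant factors (1,1,1,1,1,1,1,1,1).

∂_2: C_2 → C_1 acts by ∂[p,q,r] = [q,r] − [p,r] + [p,q]. For instance
  ∂[6,8,9] = [8,9] − [6,9] + [6,8],
  ∂[4,6,9] = [6,9] − [4,9] + [4,6].
This gives a 16×4 integer matrix of rank 4; reducing to Smith normal form yields diagonal entries (1,1,1,1).

From H_k ≅ ker(∂_k) / im(∂_{k+1}) we obtain:

  H_1: rank ker ∂_1 − rank ∂_2 = (16 − 9) − 4 = 3, and the invariant factors of ∂_2 are all 1, so H_1 ≅ Z^3.

H_1 ≅ Z^3.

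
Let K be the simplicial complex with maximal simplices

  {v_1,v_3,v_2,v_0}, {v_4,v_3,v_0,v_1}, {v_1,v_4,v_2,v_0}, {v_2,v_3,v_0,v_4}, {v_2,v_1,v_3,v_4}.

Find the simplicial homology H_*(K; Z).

Order the vertices as v_0 < v_1 < v_2 < v_3 < v_4. Listing each simplex with vertices in this order, K has dimension 3 with simplices:

  0-simplices (5): [v_0], [v_1], [v_2], [v_3], [v_4]
  1-simplices (10): [v_0,v_1], [v_0,v_2], [v_0,v_3], [v_0,v_4], [v_1,v_2], [v_1,v_3], [v_1,v_4], [v_2,v_3], [v_2,v_4], [v_3,v_4]
  2-simplices (10): [v_0,v_1,v_2], [v_0,v_1,v_3], [v_0,v_1,v_4], [v_0,v_2,v_3], [v_0,v_2,v_4], [v_0,v_3,v_4], [v_1,v_2,v_3], [v_1,v_2,v_4], [v_1,v_3,v_4], [v_2,v_3,v_4]
  3-simplices (5): [v_0,v_1,v_2,v_3], [v_0,v_1,v_2,v_4], [v_0,v_1,v_3,v_4], [v_0,v_2,v_3,v_4], [v_1,v_2,v_3,v_4]

so the chain groups are C_0 ≅ Z^5, C_1 ≅ Z^10, C_2 ≅ Z^10, C_3 ≅ Z^5.

∂_1: C_1 → C_0 maps an edge to its endpoints' difference, ∂[p,q] = q − p.
The 5×10 boundary matrix has rank 4 and Smith normal form diag(1,1,1,1).

Boundary ∂_2: C_2 → C_1 maps a triangle to the signed sum of its edges. For instance
  ∂[v_1,v_2,v_3] = [v_2,v_3] − [v_1,v_3] + [v_1,v_2],
  ∂[v_0,v_1,v_3] = [v_1,v_3] − [v_0,v_3] + [v_0,v_1].
The 10×10 boundary matrix has rank 6 and Smith normal form diag(1,1,1,1,1,1).

Boundary ∂_3: C_3 → C_2 sends each 3-simplex σ to the alternating sum Σ_i (−1)^i (σ with its i-th vertex removed). For instance
  ∂[v_0,v_2,v_3,v_4] = [v_2,v_3,v_4] − [v_0,v_3,v_4] + [v_0,v_2,v_4] − [v_0,v_2,v_3],
  ∂[v_0,v_1,v_2,v_4] = [v_1,v_2,v_4] − [v_0,v_2,v_4] + [v_0,v_1,v_4] − [v_0,v_1,v_2].
The 10×5 boundary matrix has rank 4 and Smith normal form diag(1,1,1,1).

Computing H_k = (kernel of ∂_k) / (image of ∂_{k+1}):

  H_0: rank C_0 − rank ∂_1 = 5 − 4 = 1, and the invariant factors of ∂_1 are all 1, so H_0 ≅ Z.
  H_1: rank ker ∂_1 − rank ∂_2 = (10 − 4) − 6 = 0, and the invariant factors of ∂_2 are all 1, so H_1 ≅ 0.
  H_2: rank ker ∂_2 − rank ∂_3 = (10 − 6) − 4 = 0, and the invariant factors of ∂_3 are all 1, so H_2 ≅ 0.
  H_3: rank ker ∂_3 − rank ∂_4 = (5 − 4) − 0 = 1, and there is no ∂_4, so H_3 ≅ Z.

H_0 ≅ Z,  H_1 = 0,  H_2 = 0,  H_3 ≅ Z.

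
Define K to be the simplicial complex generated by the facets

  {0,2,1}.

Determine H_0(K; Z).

K has 3 vertices, 3 edges, 1 triangle.
rank ∂_0 = 0, rank ∂_1 = 2 ⇒ b_0 = 3 − 0 − 2 = 1; all invariant factors of ∂_1 are 1 so no torsion. So H_0 = Z.

H_0 ≅ Z.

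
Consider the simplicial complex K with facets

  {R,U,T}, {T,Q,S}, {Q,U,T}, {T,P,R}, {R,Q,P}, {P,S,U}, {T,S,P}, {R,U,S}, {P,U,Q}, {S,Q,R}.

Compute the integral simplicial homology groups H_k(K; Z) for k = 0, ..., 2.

We work with the vertex ordering P < Q < R < S < T < U. The simplices of K, each written with vertices in increasing order, are:

  0-simplices (6): P, Q, R, S, T, U
  1-simplices (15): PQ, PR, PS, PT, PU, QR, QS, QT, QU, RS, RT, RU, ST, SU, TU
  2-simplices (10): PQR, PQU, PRT, PST, PSU, QRS, QST, QTU, RSU, RTU

Hence C_0 ≅ Z^6, C_1 ≅ Z^15, C_2 ≅ Z^10.

Boundary ∂_1: C_1 → C_0 sends each edge [p,q] (with p < q) to q − p.
The 6×15 boundary matrix has rank 5 and Smith normal form diag(1,1,1,1,1).

Boundary ∂_2: C_2 → C_1 acts by ∂[p,q,r] = [q,r] − [p,r] + [p,q]. For instance
  ∂QRS = RS − QS + QR,
  ∂QST = ST − QT + QS.
The resulting 15×10 matrix has rank 10, and its Smith normal form has invariant factors (1,1,1,1,1,1,1,1,1,2).

Computing H_k = (kernel of ∂_k) / (image of ∂_{k+1}):

  H_0: rank C_0 − rank ∂_1 = 6 − 5 = 1, and the invariant factors of ∂_1 are all 1, so H_0 ≅ Z.
  H_1: rank ker ∂_1 − rank ∂_2 = (15 − 5) − 10 = 0, and ∂_2 has invariant factor 2 > 1, so H_1 ≅ Z/2.
  H_2: rank ker ∂_2 − rank ∂_3 = (10 − 10) − 0 = 0, and there is no ∂_3, so H_2 ≅ 0.

As a check, the Euler characteristic is 6 − 15 + 10 = 1, which agrees with 1 − 0 + 0 = 1.
(K is a triangulation of the real projective plane RP^2.)

H_0 = Z,  H_1 = Z/2,  H_2 = 0.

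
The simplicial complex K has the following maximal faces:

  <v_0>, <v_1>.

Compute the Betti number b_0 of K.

b_0 = 2.

Take the total order v_0 < v_1 on the vertex set. Then K (dimension 0) consists of the simplices:

  0-simplices (2): [v_0], [v_1]

Hence C_0 ≅ Z^2.

Computing H_k = (kernel of ∂_k) / (image of ∂_{k+1}):

  H_0: rank C_0 − rank ∂_1 = 2 − 0 = 2, and there is no ∂_1, so H_0 = Z^2.

Hence the Betti numbers are b_0 = 2.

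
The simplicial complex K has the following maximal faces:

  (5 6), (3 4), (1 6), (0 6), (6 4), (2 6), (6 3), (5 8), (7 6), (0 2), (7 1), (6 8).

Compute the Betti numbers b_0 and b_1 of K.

Take the total order 0 < 1 < 2 < 3 < 4 < 5 < 6 < 7 < 8 on the vertex set. Then K (dimension 1) consists of the simplices:

  0-simplices (9): [0], [1], [2], [3], [4], [5], [6], [7], [8]
  1-simplices (12): [0,2], [0,6], [1,6], [1,7], [2,6], [3,4], [3,6], [4,6], [5,6], [5,8], [6,7], [6,8]

Hence C_0 ≅ Z^9, C_1 ≅ Z^12.

Boundary ∂_1: C_1 → C_0 maps an edge to its endpoints' difference, ∂[p,q] = q − p. For instance
  ∂[0,6] = [6] − [0].
This gives a 9×12 integer matrix of rank 8; reducing to Smith normal form yields diagonal entries (1,1,1,1,1,1,1,1).

Computing H_k = (kernel of ∂_k) / (image of ∂_{k+1}):

  H_0: rank C_0 − rank ∂_1 = 9 − 8 = 1, and the invariant factors of ∂_1 are all 1, so H_0 ≅ Z.
  H_1: rank ker ∂_1 − rank ∂_2 = (12 − 8) − 0 = 4, and there is no ∂_2, so H_1 ≅ Z^4.

As a check, the Euler characteristic is 9 − 12 = -3, which agrees with 1 − 4 = -3.

Hence the Betti numbers are b_0 = 1, b_1 = 4.

b_0 = 1, b_1 = 4.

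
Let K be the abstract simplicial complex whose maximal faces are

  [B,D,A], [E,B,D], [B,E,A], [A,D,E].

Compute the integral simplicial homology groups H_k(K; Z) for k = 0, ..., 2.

Order the vertices as A < B < D < E. Listing each simplex with vertices in this order, K has dimension 2 with simplices:

  0-simplices (4): A, B, D, E
  1-simplices (6): AB, AD, AE, BD, BE, DE
  2-simplices (4): ABD, ABE, ADE, BDE

giving chain groups C_0 ≅ Z^4, C_1 ≅ Z^6, C_2 ≅ Z^4.

∂_1: C_1 → C_0 sends each edge [p,q] (with p < q) to q − p. For instance
  ∂AE = E − A.
The 4×6 boundary matrix has rank 3 and Smith normal form diag(1,1,1).

Boundary ∂_2: C_2 → C_1 acts by ∂[p,q,r] = [q,r] − [p,r] + [p,q]. For instance
  ∂ADE = DE − AE + AD,
  ∂ABD = BD − AD + AB.
This gives a 6×4 integer matrix of rank 3; reducing to Smith normal form yields diagonal entries (1,1,1).

Reading off H_k = ker ∂_k / im ∂_{k+1}:

  H_0: rank C_0 − rank ∂_1 = 4 − 3 = 1, and the invariant factors of ∂_1 are all 1, so H_0 ≅ Z.
  H_1: rank ker ∂_1 − rank ∂_2 = (6 − 3) − 3 = 0, and the invariant factors of ∂_2 are all 1, so H_1 ≅ 0.
  H_2: rank ker ∂_2 − rank ∂_3 = (4 − 3) − 0 = 1, and there is no ∂_3, so H_2 ≅ Z.

H_0 ≅ Z,  H_1 = 0,  H_2 ≅ Z.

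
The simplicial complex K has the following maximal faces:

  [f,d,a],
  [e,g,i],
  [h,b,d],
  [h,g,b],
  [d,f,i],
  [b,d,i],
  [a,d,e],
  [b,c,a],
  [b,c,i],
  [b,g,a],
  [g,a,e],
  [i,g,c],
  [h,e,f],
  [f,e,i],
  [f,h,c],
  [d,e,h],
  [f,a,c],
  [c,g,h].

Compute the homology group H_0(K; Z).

K has 9 vertices, 27 edges, 18 triangles.
rank ∂_0 = 0, rank ∂_1 = 8 ⇒ b_0 = 9 − 0 − 8 = 1; all invariant factors of ∂_1 are 1 so no torsion. So H_0 = Z.

H_0 = Z.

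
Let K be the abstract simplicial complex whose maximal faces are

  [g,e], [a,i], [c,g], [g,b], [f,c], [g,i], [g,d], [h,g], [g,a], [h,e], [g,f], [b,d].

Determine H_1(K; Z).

Fix the vertex order a < b < c < d < e < f < g < h < i and write every simplex with vertices in increasing order. Then dim K = 1 and the simplices of K are:

  0-simplices (9): a, b, c, d, e, f, g, h, i
  1-simplices (12): ag, ai, bd, bg, cf, cg, dg, eg, eh, fg, gh, gi

Hence C_0 ≅ Z^9, C_1 ≅ Z^12.

∂_1: C_1 → C_0 maps an edge to its endpoints' difference, ∂[p,q] = q − p.
The resulting 9×12 matrix has rank 8, and its Smith normal form has invariant factors (1,1,1,1,1,1,1,1).

Computing H_k = (kernel of ∂_k) / (image of ∂_{k+1}):

  H_1: rank ker ∂_1 − rank ∂_2 = (12 − 8) − 0 = 4, and there is no ∂_2, so H_1 = Z^4.

H_1 ≅ Z^4.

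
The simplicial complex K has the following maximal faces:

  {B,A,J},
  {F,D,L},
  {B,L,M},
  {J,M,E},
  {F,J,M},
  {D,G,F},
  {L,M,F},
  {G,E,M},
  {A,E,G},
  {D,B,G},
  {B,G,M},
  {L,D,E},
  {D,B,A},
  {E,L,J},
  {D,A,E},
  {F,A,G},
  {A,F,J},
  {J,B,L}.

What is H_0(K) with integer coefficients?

Take the total order A < B < D < E < F < G < J < L < M on the vertex set. Then K (dimension 2) consists of the simplices:

  0-simplices (9): A, B, D, E, F, G, J, L, M
  1-simplices (27): AB, AD, AE, AF, AG, AJ, BD, BG, BJ, BL, BM, DE, DF, DG, DL, EG, EJ, EL, EM, FG, FJ, FL, FM, GM, JL, JM, LM
  2-simplices (18): ABD, ABJ, ADE, AEG, AFG, AFJ, BDG, BGM, BJL, BLM, DEL, DFG, DFL, EGM, EJL, EJM, FJM, FLM

giving chain groups C_0 ≅ Z^9, C_1 ≅ Z^27, C_2 ≅ Z^18.

The boundary map ∂_1: C_1 → C_0 sends each edge [p,q] (with p < q) to q − p.
As a 9×27 matrix over Z this has rank 8, with invariant factors (1,1,1,1,1,1,1,1).

∂_2: C_2 → C_1 maps a triangle to the signed sum of its edges. For instance
  ∂AFG = FG − AG + AF,
  ∂ADE = DE − AE + AD.
The resulting 27×18 matrix has rank 18, and its Smith normal form has invariant factors (1,1,1,1,1,1,1,1,1,1,1,1,1,1,1,1,1,2).

From H_k ≅ ker(∂_k) / im(∂_{k+1}) we obtain:

  H_0: rank C_0 − rank ∂_1 = 9 − 8 = 1, and the invariant factors of ∂_1 are all 1, so H_0 ≅ Z.

H_0 ≅ Z.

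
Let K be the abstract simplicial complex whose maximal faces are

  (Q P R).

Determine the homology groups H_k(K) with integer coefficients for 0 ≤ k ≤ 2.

H_0 ≅ Z,  H_1 = 0,  H_2 = 0.

K has 3 vertices, 3 edges, 1 triangle.
rank ∂_0 = 0, rank ∂_1 = 2 ⇒ b_0 = 3 − 0 − 2 = 1; all invariant factors of ∂_1 are 1 so no torsion. So H_0 = Z.
rank ∂_1 = 2, rank ∂_2 = 1 ⇒ b_1 = 3 − 2 − 1 = 0; all invariant factors of ∂_2 are 1 so no torsion. So H_1 = 0.
rank ∂_2 = 1, rank ∂_3 = 0 ⇒ b_2 = 1 − 1 − 0 = 0. So H_2 = 0.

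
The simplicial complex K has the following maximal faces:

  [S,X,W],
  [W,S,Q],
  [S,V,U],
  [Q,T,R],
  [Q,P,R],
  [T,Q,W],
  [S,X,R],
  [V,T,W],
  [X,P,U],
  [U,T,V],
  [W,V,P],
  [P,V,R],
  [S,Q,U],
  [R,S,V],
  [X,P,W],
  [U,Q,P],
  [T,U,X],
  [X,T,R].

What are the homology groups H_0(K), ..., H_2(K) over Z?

Fix the vertex order P < Q < R < S < T < U < V < W < X and write every simplex with vertices in increasing order. Then dim K = 2 and the simplices of K are:

  0-simplices (9): P, Q, R, S, T, U, V, W, X
  1-simplices (27): PQ, PR, PU, PV, PW, PX, QR, QS, QT, QU, QW, RS, RT, RV, RX, SU, SV, SW, SX, TU, TV, TW, TX, UV, UX, VW, WX
  2-simplices (18): PQR, PQU, PRV, PUX, PVW, PWX, QRT, QSU, QSW, QTW, RSV, RSX, RTX, SUV, SWX, TUV, TUX, TVW

so the chain groups are C_0 ≅ Z^9, C_1 ≅ Z^27, C_2 ≅ Z^18.

Boundary ∂_1: C_1 → C_0 sends each edge [p,q] (with p < q) to q − p.
The 9×27 boundary matrix has rank 8 and Smith normal form diag(1,1,1,1,1,1,1,1).

∂_2: C_2 → C_1 maps a triangle to the signed sum of its edges. For instance
  ∂QTW = TW − QW + QT,
  ∂QSU = SU − QU + QS.
As a 27×18 matrix over Z this has rank 17, with invariant factors (1,1,1,1,1,1,1,1,1,1,1,1,1,1,1,1,1).

From H_k ≅ ker(∂_k) / im(∂_{k+1}) we obtain:

  H_0: rank C_0 − rank ∂_1 = 9 − 8 = 1, and the invariant factors of ∂_1 are all 1, so H_0 = Z.
  H_1: rank ker ∂_1 − rank ∂_2 = (27 − 8) − 17 = 2, and the invariant factors of ∂_2 are all 1, so H_1 = Z^2.
  H_2: rank ker ∂_2 − rank ∂_3 = (18 − 17) − 0 = 1, and there is no ∂_3, so H_2 = Z.

As a check, the Euler characteristic is 9 − 27 + 18 = 0, which agrees with 1 − 2 + 1 = 0.

H_0 ≅ Z,  H_1 ≅ Z^2,  H_2 ≅ Z.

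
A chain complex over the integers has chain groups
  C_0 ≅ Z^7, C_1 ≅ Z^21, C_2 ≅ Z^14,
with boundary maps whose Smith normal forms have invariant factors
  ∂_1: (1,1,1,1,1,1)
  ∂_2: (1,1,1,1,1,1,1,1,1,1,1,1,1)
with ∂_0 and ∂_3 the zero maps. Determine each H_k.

H_0 ≅ Z,  H_1 ≅ Z^2,  H_2 ≅ Z.

H_0: b_0 = 7 − 0 − 6 = 1; torsion from ∂_1 factors > 1: none. So H_0 ≅ Z.
H_1: b_1 = 21 − 6 − 13 = 2; torsion from ∂_2 factors > 1: none. So H_1 ≅ Z^2.
H_2: b_2 = 14 − 13 − 0 = 1; torsion from ∂_3 factors > 1: none. So H_2 ≅ Z.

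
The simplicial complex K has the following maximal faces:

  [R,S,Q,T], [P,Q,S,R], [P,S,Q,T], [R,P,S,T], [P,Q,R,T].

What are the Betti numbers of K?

Take the total order P < Q < R < S < T on the vertex set. Then K (dimension 3) consists of the simplices:

  0-simplices (5): P, Q, R, S, T
  1-simplices (10): PQ, PR, PS, PT, QR, QS, QT, RS, RT, ST
  2-simplices (10): PQR, PQS, PQT, PRS, PRT, PST, QRS, QRT, QST, RST
  3-simplices (5): PQRS, PQRT, PQST, PRST, QRST

so the chain groups are C_0 ≅ Z^5, C_1 ≅ Z^10, C_2 ≅ Z^10, C_3 ≅ Z^5.

∂_1: C_1 → C_0 is given by ∂[p,q] = [q] − [p]. For instance
  ∂ST = T − S.
This gives a 5×10 integer matrix of rank 4; reducing to Smith normal form yields diagonal entries (1,1,1,1).

Boundary ∂_2: C_2 → C_1 acts by ∂[p,q,r] = [q,r] − [p,r] + [p,q]. For instance
  ∂PST = ST − PT + PS,
  ∂PQR = QR − PR + PQ.
The 10×10 boundary matrix has rank 6 and Smith normal form diag(1,1,1,1,1,1).

The boundary map ∂_3: C_3 → C_2 sends each 3-simplex σ to the alternating sum Σ_i (−1)^i (σ with its i-th vertex removed). For instance
  ∂PQST = QST − PST + PQT − PQS,
  ∂PQRS = QRS − PRS + PQS − PQR.
The resulting 10×5 matrix has rank 4, and its Smith normal form has invariant factors (1,1,1,1).

Reading off H_k = ker ∂_k / im ∂_{k+1}:

  H_0: rank C_0 − rank ∂_1 = 5 − 4 = 1, and the invariant factors of ∂_1 are all 1, so H_0 ≅ Z.
  H_1: rank ker ∂_1 − rank ∂_2 = (10 − 4) − 6 = 0, and the invariant factors of ∂_2 are all 1, so H_1 ≅ 0.
  H_2: rank ker ∂_2 − rank ∂_3 = (10 − 6) − 4 = 0, and the invariant factors of ∂_3 are all 1, so H_2 ≅ 0.
  H_3: rank ker ∂_3 − rank ∂_4 = (5 − 4) − 0 = 1, and there is no ∂_4, so H_3 ≅ Z.

Hence the Betti numbers are b_0 = 1, b_1 = 0, b_2 = 0, b_3 = 1.

b_0 = 1, b_1 = 0, b_2 = 0, b_3 = 1.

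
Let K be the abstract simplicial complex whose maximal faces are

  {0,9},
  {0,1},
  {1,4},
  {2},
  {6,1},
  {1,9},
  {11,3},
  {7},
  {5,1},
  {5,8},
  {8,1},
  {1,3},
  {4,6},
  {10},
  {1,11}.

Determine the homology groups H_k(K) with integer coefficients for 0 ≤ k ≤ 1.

H_0 ≅ Z^4,  H_1 ≅ Z^4.

We work with the vertex ordering 0 < 1 < 2 < 3 < 4 < 5 < 6 < 7 < 8 < 9 < 10 < 11. The simplices of K, each written with vertices in increasing order, are:

  0-simplices (12): [0], [1], [2], [3], [4], [5], [6], [7], [8], [9], [10], [11]
  1-simplices (12): [0,1], [0,9], [1,3], [1,4], [1,5], [1,6], [1,8], [1,9], [1,11], [3,11], [4,6], [5,8]

giving chain groups C_0 ≅ Z^12, C_1 ≅ Z^12.

The boundary map ∂_1: C_1 → C_0 sends each edge [p,q] (with p < q) to q − p. For instance
  ∂[1,5] = [5] − [1].
This gives a 12×12 integer matrix of rank 8; reducing to Smith normal form yields diagonal entries (1,1,1,1,1,1,1,1).

Now H_k = ker ∂_k / im ∂_{k+1}, so:

  H_0: rank C_0 − rank ∂_1 = 12 − 8 = 4, and the invariant factors of ∂_1 are all 1, so H_0 ≅ Z^4.
  H_1: rank ker ∂_1 − rank ∂_2 = (12 − 8) − 0 = 4, and there is no ∂_2, so H_1 ≅ Z^4.

(K is a triangulation of the disjoint union of a set of 3 points and a wedge of 4 circles.)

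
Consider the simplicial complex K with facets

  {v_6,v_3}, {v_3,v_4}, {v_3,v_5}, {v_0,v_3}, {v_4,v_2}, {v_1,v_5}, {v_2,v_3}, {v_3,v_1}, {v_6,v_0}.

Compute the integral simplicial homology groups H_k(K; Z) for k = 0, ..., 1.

H_0 = Z,  H_1 = Z^3.

We work with the vertex ordering v_0 < v_1 < v_2 < v_3 < v_4 < v_5 < v_6. The simplices of K, each written with vertices in increasing order, are:

  0-simplices (7): [v_0], [v_1], [v_2], [v_3], [v_4], [v_5], [v_6]
  1-simplices (9): [v_0,v_3], [v_0,v_6], [v_1,v_3], [v_1,v_5], [v_2,v_3], [v_2,v_4], [v_3,v_4], [v_3,v_5], [v_3,v_6]

giving chain groups C_0 ≅ Z^7, C_1 ≅ Z^9.

Boundary ∂_1: C_1 → C_0 sends each edge [p,q] (with p < q) to q − p. For instance
  ∂[v_2,v_4] = [v_4] − [v_2].
The resulting 7×9 matrix has rank 6, and its Smith normal form has invariant factors (1,1,1,1,1,1).

Now H_k = ker ∂_k / im ∂_{k+1}, so:

  H_0: rank C_0 − rank ∂_1 = 7 − 6 = 1, and the invariant factors of ∂_1 are all 1, so H_0 ≅ Z.
  H_1: rank ker ∂_1 − rank ∂_2 = (9 − 6) − 0 = 3, and there is no ∂_2, so H_1 ≅ Z^3.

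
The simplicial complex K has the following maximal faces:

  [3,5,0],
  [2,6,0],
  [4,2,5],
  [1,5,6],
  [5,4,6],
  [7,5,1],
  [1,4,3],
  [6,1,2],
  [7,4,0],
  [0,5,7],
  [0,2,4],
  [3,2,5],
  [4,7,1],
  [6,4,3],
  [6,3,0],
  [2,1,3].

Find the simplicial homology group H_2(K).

Order the vertices as 0 < 1 < 2 < 3 < 4 < 5 < 6 < 7. Listing each simplex with vertices in this order, K has dimension 2 with simplices:

  0-simplices (8): [0], [1], [2], [3], [4], [5], [6], [7]
  1-simplices (24): (24 of them)
  2-simplices (16): [0,2,4], [0,2,6], [0,3,5], [0,3,6], [0,4,7], [0,5,7], [1,2,3], [1,2,6], [1,3,4], [1,4,7], [1,5,6], [1,5,7], [2,3,5], [2,4,5], [3,4,6], [4,5,6]

so the chain groups are C_0 ≅ Z^8, C_1 ≅ Z^24, C_2 ≅ Z^16.

The boundary map ∂_1: C_1 → C_0 is given by ∂[p,q] = [q] − [p].
This gives a 8×24 integer matrix of rank 7; reducing to Smith normal form yields diagonal entries (1,1,1,1,1,1,1).

Boundary ∂_2: C_2 → C_1 acts by ∂[p,q,r] = [q,r] − [p,r] + [p,q]. For instance
  ∂[2,4,5] = [4,5] − [2,5] + [2,4],
  ∂[1,2,3] = [2,3] − [1,3] + [1,2].
As a 24×16 matrix over Z this has rank 15, with invariant factors (1,1,1,1,1,1,1,1,1,1,1,1,1,1,1).

Now H_k = ker ∂_k / im ∂_{k+1}, so:

  H_2: rank ker ∂_2 − rank ∂_3 = (16 − 15) − 0 = 1, and there is no ∂_3, so H_2 ≅ Z.

H_2 = Z.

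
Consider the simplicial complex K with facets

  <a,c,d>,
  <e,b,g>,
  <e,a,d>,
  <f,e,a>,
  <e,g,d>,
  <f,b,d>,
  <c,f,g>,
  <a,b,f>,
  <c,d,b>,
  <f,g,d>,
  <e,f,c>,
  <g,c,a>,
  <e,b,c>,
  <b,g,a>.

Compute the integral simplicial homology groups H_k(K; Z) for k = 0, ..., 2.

H_0 ≅ Z,  H_1 ≅ Z^2,  H_2 ≅ Z.

Order the vertices as a < b < c < d < e < f < g. Listing each simplex with vertices in this order, K has dimension 2 with simplices:

  0-simplices (7): a, b, c, d, e, f, g
  1-simplices (21): ab, ac, ad, ae, af, ag, bc, bd, be, bf, bg, cd, ce, cf, cg, de, df, dg, ef, eg, fg
  2-simplices (14): abf, abg, acd, acg, ade, aef, bcd, bce, bdf, beg, cef, cfg, deg, dfg

so the chain groups are C_0 ≅ Z^7, C_1 ≅ Z^21, C_2 ≅ Z^14.

∂_1: C_1 → C_0 maps an edge to its endpoints' difference, ∂[p,q] = q − p. For instance
  ∂ae = e − a.
This gives a 7×21 integer matrix of rank 6; reducing to Smith normal form yields diagonal entries (1,1,1,1,1,1).

The boundary map ∂_2: C_2 → C_1 maps a triangle to the signed sum of its edges. For instance
  ∂bce = ce − be + bc,
  ∂ade = de − ae + ad.
The resulting 21×14 matrix has rank 13, and its Smith normal form has invariant factors (1,1,1,1,1,1,1,1,1,1,1,1,1).

Reading off H_k = ker ∂_k / im ∂_{k+1}:

  H_0: rank C_0 − rank ∂_1 = 7 − 6 = 1, and the invariant factors of ∂_1 are all 1, so H_0 = Z.
  H_1: rank ker ∂_1 − rank ∂_2 = (21 − 6) − 13 = 2, and the invariant factors of ∂_2 are all 1, so H_1 = Z^2.
  H_2: rank ker ∂_2 − rank ∂_3 = (14 − 13) − 0 = 1, and there is no ∂_3, so H_2 = Z.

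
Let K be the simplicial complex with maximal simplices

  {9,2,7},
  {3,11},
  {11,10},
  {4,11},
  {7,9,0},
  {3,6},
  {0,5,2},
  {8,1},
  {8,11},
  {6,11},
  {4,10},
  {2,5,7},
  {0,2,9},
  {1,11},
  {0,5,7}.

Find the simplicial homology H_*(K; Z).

Order the vertices as 0 < 1 < 2 < 3 < 4 < 5 < 6 < 7 < 8 < 9 < 10 < 11. Listing each simplex with vertices in this order, K has dimension 2 with simplices:

  0-simplices (12): [0], [1], [2], [3], [4], [5], [6], [7], [8], [9], [10], [11]
  1-simplices (18): [0,2], [0,5], [0,7], [0,9], [1,8], [1,11], [2,5], [2,7], [2,9], [3,6], [3,11], [4,10], [4,11], [5,7], [6,11], [7,9], [8,11], [10,11]
  2-simplices (6): [0,2,5], [0,2,9], [0,5,7], [0,7,9], [2,5,7], [2,7,9]

so the chain groups are C_0 ≅ Z^12, C_1 ≅ Z^18, C_2 ≅ Z^6.

∂_1: C_1 → C_0 maps an edge to its endpoints' difference, ∂[p,q] = q − p.
This gives a 12×18 integer matrix of rank 10; reducing to Smith normal form yields diagonal entries (1,1,1,1,1,1,1,1,1,1).

The boundary map ∂_2: C_2 → C_1 maps a triangle to the signed sum of its edges. For instance
  ∂[0,7,9] = [7,9] − [0,9] + [0,7],
  ∂[0,2,9] = [2,9] − [0,9] + [0,2].
The resulting 18×6 matrix has rank 5, and its Smith normal form has invariant factors (1,1,1,1,1).

Computing H_k = (kernel of ∂_k) / (image of ∂_{k+1}):

  H_0: rank C_0 − rank ∂_1 = 12 − 10 = 2, and the invariant factors of ∂_1 are all 1, so H_0 = Z^2.
  H_1: rank ker ∂_1 − rank ∂_2 = (18 − 10) − 5 = 3, and the invariant factors of ∂_2 are all 1, so H_1 = Z^3.
  H_2: rank ker ∂_2 − rank ∂_3 = (6 − 5) − 0 = 1, and there is no ∂_3, so H_2 = Z.

As a check, the Euler characteristic is 12 − 18 + 6 = 0, which agrees with 2 − 3 + 1 = 0.
(K is a triangulation of the disjoint union of the 2-sphere S^2 and a wedge of 3 circles.)

H_0 ≅ Z^2,  H_1 ≅ Z^3,  H_2 ≅ Z.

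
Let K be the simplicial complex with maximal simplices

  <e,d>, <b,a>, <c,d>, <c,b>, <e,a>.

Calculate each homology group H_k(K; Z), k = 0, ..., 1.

H_0 = Z,  H_1 = Z.

Take the total order a < b < c < d < e on the vertex set. Then K (dimension 1) consists of the simplices:

  0-simplices (5): a, b, c, d, e
  1-simplices (5): ab, ae, bc, cd, de

giving chain groups C_0 ≅ Z^5, C_1 ≅ Z^5.

The boundary map ∂_1: C_1 → C_0 sends each edge [p,q] (with p < q) to q − p.
This gives a 5×5 integer matrix of rank 4; reducing to Smith normal form yields diagonal entries (1,1,1,1).

Reading off H_k = ker ∂_k / im ∂_{k+1}:

  H_0: rank C_0 − rank ∂_1 = 5 − 4 = 1, and the invariant factors of ∂_1 are all 1, so H_0 = Z.
  H_1: rank ker ∂_1 − rank ∂_2 = (5 − 4) − 0 = 1, and there is no ∂_2, so H_1 = Z.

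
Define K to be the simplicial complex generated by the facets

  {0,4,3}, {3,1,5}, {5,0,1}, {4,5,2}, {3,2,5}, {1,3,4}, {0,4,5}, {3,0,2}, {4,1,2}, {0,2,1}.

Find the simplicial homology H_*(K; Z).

H_0 = Z,  H_1 = Z/2,  H_2 = 0.

Take the total order 0 < 1 < 2 < 3 < 4 < 5 on the vertex set. Then K (dimension 2) consists of the simplices:

  0-simplices (6): [0], [1], [2], [3], [4], [5]
  1-simplices (15): [0,1], [0,2], [0,3], [0,4], [0,5], [1,2], [1,3], [1,4], [1,5], [2,3], [2,4], [2,5], [3,4], [3,5], [4,5]
  2-simplices (10): [0,1,2], [0,1,5], [0,2,3], [0,3,4], [0,4,5], [1,2,4], [1,3,4], [1,3,5], [2,3,5], [2,4,5]

Hence C_0 ≅ Z^6, C_1 ≅ Z^15, C_2 ≅ Z^10.

Boundary ∂_1: C_1 → C_0 maps an edge to its endpoints' difference, ∂[p,q] = q − p. For instance
  ∂[0,5] = [5] − [0].
This gives a 6×15 integer matrix of rank 5; reducing to Smith normal form yields diagonal entries (1,1,1,1,1).

∂_2: C_2 → C_1 sends each 2-simplex [p,q,r] to [q,r] − [p,r] + [p,q]. For instance
  ∂[2,4,5] = [4,5] − [2,5] + [2,4],
  ∂[2,3,5] = [3,5] − [2,5] + [2,3].
This gives a 15×10 integer matrix of rank 10; reducing to Smith normal form yields diagonal entries (1,1,1,1,1,1,1,1,1,2).

Reading off H_k = ker ∂_k / im ∂_{k+1}:

  H_0: rank C_0 − rank ∂_1 = 6 − 5 = 1, and the invariant factors of ∂_1 are all 1, so H_0 = Z.
  H_1: rank ker ∂_1 − rank ∂_2 = (15 − 5) − 10 = 0, and ∂_2 has invariant factor 2 > 1, so H_1 = Z/2.
  H_2: rank ker ∂_2 − rank ∂_3 = (10 − 10) − 0 = 0, and there is no ∂_3, so H_2 = 0.

As a check, the Euler characteristic is 6 − 15 + 10 = 1, which agrees with 1 − 0 + 0 = 1.
(K is a triangulation of the real projective plane RP^2.)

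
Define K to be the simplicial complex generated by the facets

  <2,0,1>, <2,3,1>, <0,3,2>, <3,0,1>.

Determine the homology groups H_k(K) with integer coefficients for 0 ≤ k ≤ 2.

We work with the vertex ordering 0 < 1 < 2 < 3. The simplices of K, each written with vertices in increasing order, are:

  0-simplices (4): [0], [1], [2], [3]
  1-simplices (6): [0,1], [0,2], [0,3], [1,2], [1,3], [2,3]
  2-simplices (4): [0,1,2], [0,1,3], [0,2,3], [1,2,3]

giving chain groups C_0 ≅ Z^4, C_1 ≅ Z^6, C_2 ≅ Z^4.

The boundary map ∂_1: C_1 → C_0 sends each edge [p,q] (with p < q) to q − p. For instance
  ∂[0,1] = [1] − [0].
This gives a 4×6 integer matrix of rank 3; reducing to Smith normal form yields diagonal entries (1,1,1).

The boundary map ∂_2: C_2 → C_1 maps a triangle to the signed sum of its edges. For instance
  ∂[1,2,3] = [2,3] − [1,3] + [1,2],
  ∂[0,1,2] = [1,2] − [0,2] + [0,1].
This gives a 6×4 integer matrix of rank 3; reducing to Smith normal form yields diagonal entries (1,1,1).

Computing H_k = (kernel of ∂_k) / (image of ∂_{k+1}):

  H_0: rank C_0 − rank ∂_1 = 4 − 3 = 1, and the invariant factors of ∂_1 are all 1, so H_0 ≅ Z.
  H_1: rank ker ∂_1 − rank ∂_2 = (6 − 3) − 3 = 0, and the invariant factors of ∂_2 are all 1, so H_1 ≅ 0.
  H_2: rank ker ∂_2 − rank ∂_3 = (4 − 3) − 0 = 1, and there is no ∂_3, so H_2 ≅ Z.

H_0 ≅ Z,  H_1 = 0,  H_2 ≅ Z.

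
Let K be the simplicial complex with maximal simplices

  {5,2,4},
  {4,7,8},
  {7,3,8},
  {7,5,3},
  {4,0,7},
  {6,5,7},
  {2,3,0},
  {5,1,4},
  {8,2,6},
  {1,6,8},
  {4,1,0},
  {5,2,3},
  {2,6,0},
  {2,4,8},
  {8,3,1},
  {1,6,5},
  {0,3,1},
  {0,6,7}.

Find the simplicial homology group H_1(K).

We work with the vertex ordering 0 < 1 < 2 < 3 < 4 < 5 < 6 < 7 < 8. The simplices of K, each written with vertices in increasing order, are:

  0-simplices (9): [0], [1], [2], [3], [4], [5], [6], [7], [8]
  1-simplices (27): (27 of them)
  2-simplices (18): [0,1,3], [0,1,4], [0,2,3], [0,2,6], [0,4,7], [0,6,7], [1,3,8], [1,4,5], [1,5,6], [1,6,8], [2,3,5], [2,4,5], [2,4,8], [2,6,8], [3,5,7], [3,7,8], [4,7,8], [5,6,7]

so the chain groups are C_0 ≅ Z^9, C_1 ≅ Z^27, C_2 ≅ Z^18.

Boundary ∂_1: C_1 → C_0 maps an edge to its endpoints' difference, ∂[p,q] = q − p. For instance
  ∂[7,8] = [8] − [7].
This gives a 9×27 integer matrix of rank 8; reducing to Smith normal form yields diagonal entries (1,1,1,1,1,1,1,1).

Boundary ∂_2: C_2 → C_1 acts by ∂[p,q,r] = [q,r] − [p,r] + [p,q]. For instance
  ∂[2,6,8] = [6,8] − [2,8] + [2,6],
  ∂[0,4,7] = [4,7] − [0,7] + [0,4].
This gives a 27×18 integer matrix of rank 17; reducing to Smith normal form yields diagonal entries (1,1,1,1,1,1,1,1,1,1,1,1,1,1,1,1,1).

Reading off H_k = ker ∂_k / im ∂_{k+1}:

  H_1: rank ker ∂_1 − rank ∂_2 = (27 − 8) − 17 = 2, and the invariant factors of ∂_2 are all 1, so H_1 ≅ Z^2.

H_1 ≅ Z^2.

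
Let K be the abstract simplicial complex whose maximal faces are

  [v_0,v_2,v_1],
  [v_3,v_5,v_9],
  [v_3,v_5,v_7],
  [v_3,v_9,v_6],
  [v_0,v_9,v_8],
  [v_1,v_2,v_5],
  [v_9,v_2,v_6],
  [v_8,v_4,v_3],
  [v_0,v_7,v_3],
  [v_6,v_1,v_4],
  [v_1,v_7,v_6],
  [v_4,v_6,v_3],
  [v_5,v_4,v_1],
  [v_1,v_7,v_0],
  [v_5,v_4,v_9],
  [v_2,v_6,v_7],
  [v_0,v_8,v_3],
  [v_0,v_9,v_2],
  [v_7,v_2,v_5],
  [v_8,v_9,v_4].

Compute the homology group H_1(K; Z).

H_1 = Z × Z/2.

Take the total order v_0 < v_1 < v_2 < v_3 < v_4 < v_5 < v_6 < v_7 < v_8 < v_9 on the vertex set. Then K (dimension 2) consists of the simplices:

  0-simplices (10): [v_0], [v_1], [v_2], [v_3], [v_4], [v_5], [v_6], [v_7], [v_8], [v_9]
  1-simplices (30): (30 of them)
  2-simplices (20): (20 of them)

Hence C_0 ≅ Z^10, C_1 ≅ Z^30, C_2 ≅ Z^20.

The boundary map ∂_1: C_1 → C_0 maps an edge to its endpoints' difference, ∂[p,q] = q − p. For instance
  ∂[v_6,v_7] = [v_7] − [v_6].
As a 10×30 matrix over Z this has rank 9, with invariant factors (1,1,1,1,1,1,1,1,1).

∂_2: C_2 → C_1 sends each 2-simplex [p,q,r] to [q,r] − [p,r] + [p,q]. For instance
  ∂[v_0,v_1,v_7] = [v_1,v_7] − [v_0,v_7] + [v_0,v_1],
  ∂[v_2,v_6,v_9] = [v_6,v_9] − [v_2,v_9] + [v_2,v_6].
The 30×20 boundary matrix has rank 20 and Smith normal form diag(1,1,1,1,1,1,1,1,1,1,1,1,1,1,1,1,1,1,1,2).

Now H_k = ker ∂_k / im ∂_{k+1}, so:

  H_1: rank ker ∂_1 − rank ∂_2 = (30 − 9) − 20 = 1, and ∂_2 has invariant factor 2 > 1, so H_1 ≅ Z × Z/2.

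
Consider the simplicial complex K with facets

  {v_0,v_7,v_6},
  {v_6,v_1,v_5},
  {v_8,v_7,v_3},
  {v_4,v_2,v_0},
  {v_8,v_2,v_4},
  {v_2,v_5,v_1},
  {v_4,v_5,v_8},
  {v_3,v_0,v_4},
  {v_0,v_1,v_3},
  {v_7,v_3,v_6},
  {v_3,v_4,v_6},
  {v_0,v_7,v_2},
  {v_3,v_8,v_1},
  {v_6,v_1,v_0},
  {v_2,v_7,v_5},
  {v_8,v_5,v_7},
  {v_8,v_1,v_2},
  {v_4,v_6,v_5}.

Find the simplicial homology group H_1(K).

H_1 ≅ Z ⊕ Z/2.

Take the total order v_0 < v_1 < v_2 < v_3 < v_4 < v_5 < v_6 < v_7 < v_8 on the vertex set. Then K (dimension 2) consists of the simplices:

  0-simplices (9): [v_0], [v_1], [v_2], [v_3], [v_4], [v_5], [v_6], [v_7], [v_8]
  1-simplices (27): (27 of them)
  2-simplices (18): (18 of them)

so the chain groups are C_0 ≅ Z^9, C_1 ≅ Z^27, C_2 ≅ Z^18.

Boundary ∂_1: C_1 → C_0 maps an edge to its endpoints' difference, ∂[p,q] = q − p.
This gives a 9×27 integer matrix of rank 8; reducing to Smith normal form yields diagonal entries (1,1,1,1,1,1,1,1).

∂_2: C_2 → C_1 acts by ∂[p,q,r] = [q,r] − [p,r] + [p,q]. For instance
  ∂[v_0,v_3,v_4] = [v_3,v_4] − [v_0,v_4] + [v_0,v_3],
  ∂[v_2,v_4,v_8] = [v_4,v_8] − [v_2,v_8] + [v_2,v_4].
The 27×18 boundary matrix has rank 18 and Smith normal form diag(1,1,1,1,1,1,1,1,1,1,1,1,1,1,1,1,1,2).

Reading off H_k = ker ∂_k / im ∂_{k+1}:

  H_1: rank ker ∂_1 − rank ∂_2 = (27 − 8) − 18 = 1, and ∂_2 has invariant factor 2 > 1, so H_1 ≅ Z ⊕ Z/2.

(K is a triangulation of the Klein bottle.)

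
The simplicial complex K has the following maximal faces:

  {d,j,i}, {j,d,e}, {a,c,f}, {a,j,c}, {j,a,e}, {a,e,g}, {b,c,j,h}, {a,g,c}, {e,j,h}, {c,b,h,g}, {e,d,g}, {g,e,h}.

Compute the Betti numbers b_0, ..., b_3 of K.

We work with the vertex ordering a < b < c < d < e < f < g < h < i < j. The simplices of K, each written with vertices in increasing order, are:

  0-simplices (10): a, b, c, d, e, f, g, h, i, j
  1-simplices (23): ac, ae, af, ag, aj, bc, bg, bh, bj, cf, cg, ch, cj, de, dg, di, dj, eg, eh, ej, gh, hj, ij
  2-simplices (17): acf, acg, acj, aeg, aej, bcg, bch, bcj, bgh, bhj, cgh, chj, deg, dej, dij, egh, ehj
  3-simplices (2): bcgh, bchj

so the chain groups are C_0 ≅ Z^10, C_1 ≅ Z^23, C_2 ≅ Z^17, C_3 ≅ Z^2.

Boundary ∂_1: C_1 → C_0 sends each edge [p,q] (with p < q) to q − p.
The 10×23 boundary matrix has rank 9 and Smith normal form diag(1,1,1,1,1,1,1,1,1).

The boundary map ∂_2: C_2 → C_1 maps a triangle to the signed sum of its edges. For instance
  ∂bgh = gh − bh + bg,
  ∂acf = cf − af + ac.
This gives a 23×17 integer matrix of rank 14; reducing to Smith normal form yields diagonal entries (1,1,1,1,1,1,1,1,1,1,1,1,1,1).

The boundary map ∂_3: C_3 → C_2 sends each 3-simplex σ to the alternating sum Σ_i (−1)^i (σ with its i-th vertex removed). For instance
  ∂bchj = chj − bhj + bcj − bch,
  ∂bcgh = cgh − bgh + bch − bcg.
The resulting 17×2 matrix has rank 2, and its Smith normal form has invariant factors (1,1).

Reading off H_k = ker ∂_k / im ∂_{k+1}:

  H_0: rank C_0 − rank ∂_1 = 10 − 9 = 1, and the invariant factors of ∂_1 are all 1, so H_0 = Z.
  H_1: rank ker ∂_1 − rank ∂_2 = (23 − 9) − 14 = 0, and the invariant factors of ∂_2 are all 1, so H_1 = 0.
  H_2: rank ker ∂_2 − rank ∂_3 = (17 − 14) − 2 = 1, and the invariant factors of ∂_3 are all 1, so H_2 = Z.
  H_3: rank ker ∂_3 − rank ∂_4 = (2 − 2) − 0 = 0, and there is no ∂_4, so H_3 = 0.

Hence the Betti numbers are b_0 = 1, b_1 = 0, b_2 = 1, b_3 = 0.

b_0 = 1, b_1 = 0, b_2 = 1, b_3 = 0.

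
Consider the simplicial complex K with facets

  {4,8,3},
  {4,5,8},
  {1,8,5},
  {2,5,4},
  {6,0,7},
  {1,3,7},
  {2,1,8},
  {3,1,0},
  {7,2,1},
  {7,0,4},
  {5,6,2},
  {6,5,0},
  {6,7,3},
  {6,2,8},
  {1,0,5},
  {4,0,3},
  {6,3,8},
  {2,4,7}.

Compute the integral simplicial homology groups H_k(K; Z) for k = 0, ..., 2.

Take the total order 0 < 1 < 2 < 3 < 4 < 5 < 6 < 7 < 8 on the vertex set. Then K (dimension 2) consists of the simplices:

  0-simplices (9): [0], [1], [2], [3], [4], [5], [6], [7], [8]
  1-simplices (27): (27 of them)
  2-simplices (18): [0,1,3], [0,1,5], [0,3,4], [0,4,7], [0,5,6], [0,6,7], [1,2,7], [1,2,8], [1,3,7], [1,5,8], [2,4,5], [2,4,7], [2,5,6], [2,6,8], [3,4,8], [3,6,7], [3,6,8], [4,5,8]

so the chain groups are C_0 ≅ Z^9, C_1 ≅ Z^27, C_2 ≅ Z^18.

The boundary map ∂_1: C_1 → C_0 sends each edge [p,q] (with p < q) to q − p.
As a 9×27 matrix over Z this has rank 8, with invariant factors (1,1,1,1,1,1,1,1).

∂_2: C_2 → C_1 maps a triangle to the signed sum of its edges. For instance
  ∂[3,6,7] = [6,7] − [3,7] + [3,6],
  ∂[0,4,7] = [4,7] − [0,7] + [0,4].
As a 27×18 matrix over Z this has rank 18, with invariant factors (1,1,1,1,1,1,1,1,1,1,1,1,1,1,1,1,1,2).

Computing H_k = (kernel of ∂_k) / (image of ∂_{k+1}):

  H_0: rank C_0 − rank ∂_1 = 9 − 8 = 1, and the invariant factors of ∂_1 are all 1, so H_0 = Z.
  H_1: rank ker ∂_1 − rank ∂_2 = (27 − 8) − 18 = 1, and ∂_2 has invariant factor 2 > 1, so H_1 = Z ⊕ Z/2.
  H_2: rank ker ∂_2 − rank ∂_3 = (18 − 18) − 0 = 0, and there is no ∂_3, so H_2 = 0.

As a check, the Euler characteristic is 9 − 27 + 18 = 0, which agrees with 1 − 1 + 0 = 0.
(K is a triangulation of the Klein bottle.)

H_0 = Z,  H_1 = Z ⊕ Z/2,  H_2 = 0.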